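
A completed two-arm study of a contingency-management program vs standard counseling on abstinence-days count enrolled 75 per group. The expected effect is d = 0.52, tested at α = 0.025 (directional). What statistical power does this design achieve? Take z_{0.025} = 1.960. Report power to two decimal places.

power ≈ 0.89

For two equal groups, power = Φ(d·√(n/2) − z_{α}).
d·√(n/2) = 0.52 × √(75/2) = 0.52 × 6.124 = 3.184.
z_β = 3.184 − 1.960 = 1.224.
Power = Φ(1.224) = 0.890.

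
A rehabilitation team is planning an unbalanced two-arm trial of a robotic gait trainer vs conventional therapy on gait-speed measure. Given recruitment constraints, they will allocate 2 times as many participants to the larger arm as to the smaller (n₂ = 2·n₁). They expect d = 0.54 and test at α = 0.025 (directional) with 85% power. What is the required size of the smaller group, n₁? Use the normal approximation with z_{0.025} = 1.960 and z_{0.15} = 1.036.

n₁ = 47

With allocation ratio k = n₂/n₁ = 2, Var(x̄₁−x̄₂) = σ²(1/n₁ + 1/(k·n₁)) = σ²·(k+1)/(k·n₁).
So n₁ = (1 + 1/k)·((z_{α} + z_β)/d)² = 1.500 × (2.996/0.54)².
n₁ = 1.500 × 30.78 = 46.2.
Round up: n₁ = 47, giving n₂ = 2 × 47 = 94.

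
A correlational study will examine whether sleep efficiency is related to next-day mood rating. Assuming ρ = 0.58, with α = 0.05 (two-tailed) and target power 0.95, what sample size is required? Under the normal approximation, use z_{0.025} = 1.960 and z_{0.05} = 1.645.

Fisher's z: C = ½·ln((1+r)/(1−r)) = ½·ln(3.7619) = 0.6625.
n = ((z_{α/2} + z_β)/C)² + 3.
(1.960 + 1.645) / 0.6625 = 3.605 / 0.6625 = 5.442.
n = 5.442² + 3 = 29.61 + 3 = 32.6.
Round up.

n = 33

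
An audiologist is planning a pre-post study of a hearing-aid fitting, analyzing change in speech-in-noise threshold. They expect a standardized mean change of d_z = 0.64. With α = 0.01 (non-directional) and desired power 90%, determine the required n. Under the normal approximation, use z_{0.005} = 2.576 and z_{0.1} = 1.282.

n = 37 pairs

For a paired (one-sample on differences) test: n = ((z_{α/2} + z_β) / d)².
z_{α/2} + z_β = 2.576 + 1.282 = 3.858.
n = (3.858 / 0.64)² = 6.028² = 36.34.
Round up.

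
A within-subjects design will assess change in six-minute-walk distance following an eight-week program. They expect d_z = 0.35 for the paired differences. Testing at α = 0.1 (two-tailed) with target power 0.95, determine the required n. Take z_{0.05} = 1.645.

For a paired (one-sample on differences) test: n = ((z_{α/2} + z_β) / d)².
z_{α/2} + z_β = 1.645 + 1.645 = 3.290.
n = (3.290 / 0.35)² = 9.400² = 88.36.
Round up.

n = 89 pairs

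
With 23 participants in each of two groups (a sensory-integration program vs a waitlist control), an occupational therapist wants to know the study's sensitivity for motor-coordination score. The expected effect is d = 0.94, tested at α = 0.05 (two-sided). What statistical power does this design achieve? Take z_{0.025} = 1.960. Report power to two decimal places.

For two equal groups, power = Φ(d·√(n/2) − z_{α/2}).
d·√(n/2) = 0.94 × √(23/2) = 0.94 × 3.391 = 3.188.
z_β = 3.188 − 1.960 = 1.228.
Power = Φ(1.228) = 0.890.

power ≈ 0.89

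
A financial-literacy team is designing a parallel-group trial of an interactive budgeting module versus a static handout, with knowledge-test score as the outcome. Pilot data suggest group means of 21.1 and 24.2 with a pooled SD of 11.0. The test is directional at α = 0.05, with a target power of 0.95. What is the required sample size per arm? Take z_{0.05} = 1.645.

n = 273 per group

Cohen's d = |M₁ − M₂| / SD_pooled = |21.1 − 24.2| / 11.0 = 3.1 / 11.0 = 0.282.
For two independent groups with equal n: n = 2·((z_{α} + z_β) / d)².
z_{α} + z_β = 1.645 + 1.645 = 3.290.
n = 2 × (3.290 / 0.282)² = 2 × 11.667² = 2 × 136.11 = 272.2.
Round up to the next whole participant.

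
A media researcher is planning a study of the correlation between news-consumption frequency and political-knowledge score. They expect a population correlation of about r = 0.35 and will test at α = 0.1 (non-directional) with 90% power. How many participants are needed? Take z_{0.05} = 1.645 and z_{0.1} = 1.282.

Fisher's z: C = ½·ln((1+r)/(1−r)) = ½·ln(2.0769) = 0.3654.
n = ((z_{α/2} + z_β)/C)² + 3.
(1.645 + 1.282) / 0.3654 = 2.927 / 0.3654 = 8.010.
n = 8.010² + 3 = 64.17 + 3 = 67.2.
Round up.

n = 68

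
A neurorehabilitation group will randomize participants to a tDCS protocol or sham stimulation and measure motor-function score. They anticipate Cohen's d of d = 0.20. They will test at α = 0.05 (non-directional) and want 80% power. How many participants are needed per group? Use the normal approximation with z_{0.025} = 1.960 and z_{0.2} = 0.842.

n = 393 per group

For two independent groups with equal n: n = 2·((z_{α/2} + z_β) / d)².
z_{α/2} + z_β = 1.960 + 0.842 = 2.802.
n = 2 × (2.802 / 0.20)² = 2 × 14.010² = 2 × 196.28 = 392.6.
Round up to the next whole participant.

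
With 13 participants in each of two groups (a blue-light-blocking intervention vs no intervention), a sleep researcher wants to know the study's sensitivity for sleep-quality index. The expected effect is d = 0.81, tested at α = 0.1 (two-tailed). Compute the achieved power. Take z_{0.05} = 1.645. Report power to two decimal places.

For two equal groups, power = Φ(d·√(n/2) − z_{α/2}).
d·√(n/2) = 0.81 × √(13/2) = 0.81 × 2.550 = 2.065.
z_β = 2.065 − 1.645 = 0.420.
Power = Φ(0.420) = 0.663.

power ≈ 0.66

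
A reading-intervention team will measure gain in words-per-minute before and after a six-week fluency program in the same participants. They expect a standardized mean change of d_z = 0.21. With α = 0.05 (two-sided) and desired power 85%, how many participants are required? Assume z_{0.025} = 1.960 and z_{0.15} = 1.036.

n = 204 pairs

For a paired (one-sample on differences) test: n = ((z_{α/2} + z_β) / d)².
z_{α/2} + z_β = 1.960 + 1.036 = 2.996.
n = (2.996 / 0.21)² = 14.267² = 203.54.
Round up.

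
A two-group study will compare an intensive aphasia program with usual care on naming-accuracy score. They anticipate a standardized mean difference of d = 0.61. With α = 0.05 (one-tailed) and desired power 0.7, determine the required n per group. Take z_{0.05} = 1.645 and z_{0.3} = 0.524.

For two independent groups with equal n: n = 2·((z_{α} + z_β) / d)².
z_{α} + z_β = 1.645 + 0.524 = 2.169.
n = 2 × (2.169 / 0.61)² = 2 × 3.556² = 2 × 12.64 = 25.3.
Round up to the next whole participant.

n = 26 per group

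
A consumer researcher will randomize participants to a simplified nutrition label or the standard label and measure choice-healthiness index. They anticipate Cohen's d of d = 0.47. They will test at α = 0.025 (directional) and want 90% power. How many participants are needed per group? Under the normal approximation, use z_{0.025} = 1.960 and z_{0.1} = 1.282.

n = 96 per group

For two independent groups with equal n: n = 2·((z_{α} + z_β) / d)².
z_{α} + z_β = 1.960 + 1.282 = 3.242.
n = 2 × (3.242 / 0.47)² = 2 × 6.898² = 2 × 47.58 = 95.2.
Round up to the next whole participant.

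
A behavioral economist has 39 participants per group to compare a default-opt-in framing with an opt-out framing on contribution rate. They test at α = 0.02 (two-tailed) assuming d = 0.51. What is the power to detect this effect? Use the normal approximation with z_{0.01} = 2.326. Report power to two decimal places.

For two equal groups, power = Φ(d·√(n/2) − z_{α/2}).
d·√(n/2) = 0.51 × √(39/2) = 0.51 × 4.416 = 2.252.
z_β = 2.252 − 2.326 = -0.074.
Power = Φ(-0.074) = 0.471.

power ≈ 0.47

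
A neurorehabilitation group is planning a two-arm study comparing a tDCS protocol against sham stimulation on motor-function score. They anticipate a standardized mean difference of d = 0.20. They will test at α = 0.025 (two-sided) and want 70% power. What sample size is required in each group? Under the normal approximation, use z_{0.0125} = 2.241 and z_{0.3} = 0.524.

For two independent groups with equal n: n = 2·((z_{α/2} + z_β) / d)².
z_{α/2} + z_β = 2.241 + 0.524 = 2.765.
n = 2 × (2.765 / 0.20)² = 2 × 13.825² = 2 × 191.13 = 382.3.
Round up to the next whole participant.

n = 383 per group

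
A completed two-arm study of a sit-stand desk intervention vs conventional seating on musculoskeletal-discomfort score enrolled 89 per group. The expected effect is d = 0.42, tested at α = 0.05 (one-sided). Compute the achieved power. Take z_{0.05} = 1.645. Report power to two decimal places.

For two equal groups, power = Φ(d·√(n/2) − z_{α}).
d·√(n/2) = 0.42 × √(89/2) = 0.42 × 6.671 = 2.802.
z_β = 2.802 − 1.645 = 1.157.
Power = Φ(1.157) = 0.876.

power ≈ 0.88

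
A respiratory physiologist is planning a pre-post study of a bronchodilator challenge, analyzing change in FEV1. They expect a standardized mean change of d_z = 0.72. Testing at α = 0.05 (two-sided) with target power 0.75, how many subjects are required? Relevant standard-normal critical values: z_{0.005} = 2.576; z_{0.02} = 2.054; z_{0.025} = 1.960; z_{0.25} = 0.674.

For a paired (one-sample on differences) test: n = ((z_{α/2} + z_β) / d)².
z_{α/2} + z_β = 1.960 + 0.674 = 2.634.
n = (2.634 / 0.72)² = 3.658² = 13.38.
Round up.

n = 14 pairs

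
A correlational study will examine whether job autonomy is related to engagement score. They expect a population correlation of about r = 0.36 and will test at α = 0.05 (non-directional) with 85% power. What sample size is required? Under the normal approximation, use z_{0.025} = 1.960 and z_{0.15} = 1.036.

Fisher's z: C = ½·ln((1+r)/(1−r)) = ½·ln(2.1250) = 0.3769.
n = ((z_{α/2} + z_β)/C)² + 3.
(1.960 + 1.036) / 0.3769 = 2.996 / 0.3769 = 7.949.
n = 7.949² + 3 = 63.19 + 3 = 66.2.
Round up.

n = 67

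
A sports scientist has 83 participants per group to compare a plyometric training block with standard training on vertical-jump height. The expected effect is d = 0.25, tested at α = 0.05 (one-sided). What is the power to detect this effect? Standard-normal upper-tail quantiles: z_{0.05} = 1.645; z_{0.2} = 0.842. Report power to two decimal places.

For two equal groups, power = Φ(d·√(n/2) − z_{α}).
d·√(n/2) = 0.25 × √(83/2) = 0.25 × 6.442 = 1.611.
z_β = 1.611 − 1.645 = -0.034.
Power = Φ(-0.034) = 0.486.

power ≈ 0.49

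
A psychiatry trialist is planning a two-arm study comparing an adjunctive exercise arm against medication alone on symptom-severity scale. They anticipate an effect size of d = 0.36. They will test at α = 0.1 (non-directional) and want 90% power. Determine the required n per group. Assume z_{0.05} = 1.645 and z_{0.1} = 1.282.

For two independent groups with equal n: n = 2·((z_{α/2} + z_β) / d)².
z_{α/2} + z_β = 1.645 + 1.282 = 2.927.
n = 2 × (2.927 / 0.36)² = 2 × 8.131² = 2 × 66.11 = 132.2.
Round up to the next whole participant.

n = 133 per group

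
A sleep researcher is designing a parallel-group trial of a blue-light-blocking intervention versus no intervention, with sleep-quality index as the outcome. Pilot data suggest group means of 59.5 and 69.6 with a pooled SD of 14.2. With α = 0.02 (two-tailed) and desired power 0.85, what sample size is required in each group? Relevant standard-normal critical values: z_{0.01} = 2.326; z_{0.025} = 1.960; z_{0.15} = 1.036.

Cohen's d = |M₁ − M₂| / SD_pooled = |59.5 − 69.6| / 14.2 = 10.1 / 14.2 = 0.711.
For two independent groups with equal n: n = 2·((z_{α/2} + z_β) / d)².
z_{α/2} + z_β = 2.326 + 1.036 = 3.362.
n = 2 × (3.362 / 0.711)² = 2 × 4.729² = 2 × 22.36 = 44.7.
Round up to the next whole participant.

n = 45 per group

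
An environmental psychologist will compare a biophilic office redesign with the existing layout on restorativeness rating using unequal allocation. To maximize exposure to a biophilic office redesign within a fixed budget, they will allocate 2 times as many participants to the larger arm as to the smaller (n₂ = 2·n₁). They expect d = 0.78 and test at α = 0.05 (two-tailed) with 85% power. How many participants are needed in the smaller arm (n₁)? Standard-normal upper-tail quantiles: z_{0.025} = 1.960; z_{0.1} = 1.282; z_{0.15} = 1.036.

n₁ = 23

With allocation ratio k = n₂/n₁ = 2, Var(x̄₁−x̄₂) = σ²(1/n₁ + 1/(k·n₁)) = σ²·(k+1)/(k·n₁).
So n₁ = (1 + 1/k)·((z_{α/2} + z_β)/d)² = 1.500 × (2.996/0.78)².
n₁ = 1.500 × 14.75 = 22.1.
Round up: n₁ = 23, giving n₂ = 2 × 23 = 46.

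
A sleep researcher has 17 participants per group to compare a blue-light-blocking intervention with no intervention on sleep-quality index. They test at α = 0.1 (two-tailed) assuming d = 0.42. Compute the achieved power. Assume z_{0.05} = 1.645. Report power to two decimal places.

power ≈ 0.34

For two equal groups, power = Φ(d·√(n/2) − z_{α/2}).
d·√(n/2) = 0.42 × √(17/2) = 0.42 × 2.915 = 1.224.
z_β = 1.224 − 1.645 = -0.421.
Power = Φ(-0.421) = 0.337.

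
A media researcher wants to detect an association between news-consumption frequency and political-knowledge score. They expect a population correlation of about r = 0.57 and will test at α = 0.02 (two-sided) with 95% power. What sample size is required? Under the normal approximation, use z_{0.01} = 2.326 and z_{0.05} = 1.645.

Fisher's z: C = ½·ln((1+r)/(1−r)) = ½·ln(3.6512) = 0.6475.
n = ((z_{α/2} + z_β)/C)² + 3.
(2.326 + 1.645) / 0.6475 = 3.971 / 0.6475 = 6.133.
n = 6.133² + 3 = 37.61 + 3 = 40.6.
Round up.

n = 41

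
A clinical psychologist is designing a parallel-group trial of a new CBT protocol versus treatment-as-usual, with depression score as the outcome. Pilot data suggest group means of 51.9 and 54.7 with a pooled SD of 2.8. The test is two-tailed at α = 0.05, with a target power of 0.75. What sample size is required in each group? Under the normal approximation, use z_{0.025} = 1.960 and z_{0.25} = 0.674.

Cohen's d = |M₁ − M₂| / SD_pooled = |51.9 − 54.7| / 2.8 = 2.8 / 2.8 = 1.000.
For two independent groups with equal n: n = 2·((z_{α/2} + z_β) / d)².
z_{α/2} + z_β = 1.960 + 0.674 = 2.634.
n = 2 × (2.634 / 1.000)² = 2 × 2.634² = 2 × 6.94 = 13.9.
Round up to the next whole participant.

n = 14 per group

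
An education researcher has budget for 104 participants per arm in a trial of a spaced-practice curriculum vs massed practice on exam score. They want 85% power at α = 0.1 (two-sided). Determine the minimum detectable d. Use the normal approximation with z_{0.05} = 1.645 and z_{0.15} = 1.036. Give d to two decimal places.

For two independent groups of n = 104 each: d_min = (z_{α/2} + z_β)·√(2/n).
z-sum = 1.645 + 1.036 = 2.681.
d_min = 2.681 × √(2/104) = 2.681 × 0.1387 = 0.372.

d_min ≈ 0.37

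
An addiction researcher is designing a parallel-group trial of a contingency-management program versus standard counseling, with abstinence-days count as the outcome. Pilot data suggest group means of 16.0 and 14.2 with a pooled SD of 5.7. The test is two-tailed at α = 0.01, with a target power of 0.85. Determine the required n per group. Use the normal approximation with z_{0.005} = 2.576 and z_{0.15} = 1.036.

Cohen's d = |M₁ − M₂| / SD_pooled = |16.0 − 14.2| / 5.7 = 1.8 / 5.7 = 0.316.
For two independent groups with equal n: n = 2·((z_{α/2} + z_β) / d)².
z_{α/2} + z_β = 2.576 + 1.036 = 3.612.
n = 2 × (3.612 / 0.316)² = 2 × 11.430² = 2 × 130.65 = 261.3.
Round up to the next whole participant.

n = 262 per group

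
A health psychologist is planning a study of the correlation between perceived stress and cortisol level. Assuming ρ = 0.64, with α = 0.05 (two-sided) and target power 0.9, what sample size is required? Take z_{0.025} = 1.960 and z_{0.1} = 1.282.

Fisher's z: C = ½·ln((1+r)/(1−r)) = ½·ln(4.5556) = 0.7582.
n = ((z_{α/2} + z_β)/C)² + 3.
(1.960 + 1.282) / 0.7582 = 3.242 / 0.7582 = 4.276.
n = 4.276² + 3 = 18.28 + 3 = 21.3.
Round up.

n = 22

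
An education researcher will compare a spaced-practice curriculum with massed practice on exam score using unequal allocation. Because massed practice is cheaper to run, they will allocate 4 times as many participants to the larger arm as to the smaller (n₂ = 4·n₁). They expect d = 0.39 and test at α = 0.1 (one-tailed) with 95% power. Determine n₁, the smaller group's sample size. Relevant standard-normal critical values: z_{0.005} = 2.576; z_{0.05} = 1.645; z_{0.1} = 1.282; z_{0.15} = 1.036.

With allocation ratio k = n₂/n₁ = 4, Var(x̄₁−x̄₂) = σ²(1/n₁ + 1/(k·n₁)) = σ²·(k+1)/(k·n₁).
So n₁ = (1 + 1/k)·((z_{α} + z_β)/d)² = 1.250 × (2.927/0.39)².
n₁ = 1.250 × 56.33 = 70.4.
Round up: n₁ = 71, giving n₂ = 4 × 71 = 284.

n₁ = 71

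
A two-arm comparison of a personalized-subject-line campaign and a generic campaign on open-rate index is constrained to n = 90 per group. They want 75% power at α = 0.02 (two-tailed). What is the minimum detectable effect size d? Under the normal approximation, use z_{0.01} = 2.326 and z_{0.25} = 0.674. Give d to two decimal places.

d_min ≈ 0.45

For two independent groups of n = 90 each: d_min = (z_{α/2} + z_β)·√(2/n).
z-sum = 2.326 + 0.674 = 3.000.
d_min = 3.000 × √(2/90) = 3.000 × 0.1491 = 0.447.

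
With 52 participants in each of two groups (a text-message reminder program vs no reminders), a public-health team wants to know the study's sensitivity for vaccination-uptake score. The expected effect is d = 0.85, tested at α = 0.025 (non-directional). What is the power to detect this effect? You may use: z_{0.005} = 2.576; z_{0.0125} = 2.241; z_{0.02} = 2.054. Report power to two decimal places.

For two equal groups, power = Φ(d·√(n/2) − z_{α/2}).
d·√(n/2) = 0.85 × √(52/2) = 0.85 × 5.099 = 4.334.
z_β = 4.334 − 2.241 = 2.093.
Power = Φ(2.093) = 0.982.

power ≈ 0.98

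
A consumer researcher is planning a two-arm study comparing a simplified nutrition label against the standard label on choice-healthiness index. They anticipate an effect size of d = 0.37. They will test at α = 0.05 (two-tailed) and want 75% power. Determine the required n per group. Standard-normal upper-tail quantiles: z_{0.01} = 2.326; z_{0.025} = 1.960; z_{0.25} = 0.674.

For two independent groups with equal n: n = 2·((z_{α/2} + z_β) / d)².
z_{α/2} + z_β = 1.960 + 0.674 = 2.634.
n = 2 × (2.634 / 0.37)² = 2 × 7.119² = 2 × 50.68 = 101.4.
Round up to the next whole participant.

n = 102 per group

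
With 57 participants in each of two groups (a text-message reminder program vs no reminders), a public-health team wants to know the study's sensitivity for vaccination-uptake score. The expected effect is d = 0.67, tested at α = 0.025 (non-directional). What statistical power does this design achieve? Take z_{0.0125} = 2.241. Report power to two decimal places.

power ≈ 0.91

For two equal groups, power = Φ(d·√(n/2) − z_{α/2}).
d·√(n/2) = 0.67 × √(57/2) = 0.67 × 5.339 = 3.577.
z_β = 3.577 − 2.241 = 1.336.
Power = Φ(1.336) = 0.909.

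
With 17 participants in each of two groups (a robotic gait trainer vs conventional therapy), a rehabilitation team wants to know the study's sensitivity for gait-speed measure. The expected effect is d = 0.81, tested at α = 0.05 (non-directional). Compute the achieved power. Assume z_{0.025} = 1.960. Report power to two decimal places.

power ≈ 0.66

For two equal groups, power = Φ(d·√(n/2) − z_{α/2}).
d·√(n/2) = 0.81 × √(17/2) = 0.81 × 2.915 = 2.362.
z_β = 2.362 − 1.960 = 0.402.
Power = Φ(0.402) = 0.656.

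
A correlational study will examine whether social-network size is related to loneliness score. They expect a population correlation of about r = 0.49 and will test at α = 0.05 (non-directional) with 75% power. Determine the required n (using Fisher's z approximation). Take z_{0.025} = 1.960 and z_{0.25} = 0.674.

Fisher's z: C = ½·ln((1+r)/(1−r)) = ½·ln(2.9216) = 0.5361.
n = ((z_{α/2} + z_β)/C)² + 3.
(1.960 + 0.674) / 0.5361 = 2.634 / 0.5361 = 4.913.
n = 4.913² + 3 = 24.14 + 3 = 27.1.
Round up.

n = 28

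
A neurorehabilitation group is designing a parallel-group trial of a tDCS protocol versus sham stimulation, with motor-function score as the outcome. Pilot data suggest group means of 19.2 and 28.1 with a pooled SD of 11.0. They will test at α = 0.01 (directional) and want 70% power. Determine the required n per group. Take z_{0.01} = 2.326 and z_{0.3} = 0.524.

Cohen's d = |M₁ − M₂| / SD_pooled = |19.2 − 28.1| / 11.0 = 8.9 / 11.0 = 0.809.
For two independent groups with equal n: n = 2·((z_{α} + z_β) / d)².
z_{α} + z_β = 2.326 + 0.524 = 2.850.
n = 2 × (2.850 / 0.809)² = 2 × 3.523² = 2 × 12.41 = 24.8.
Round up to the next whole participant.

n = 25 per group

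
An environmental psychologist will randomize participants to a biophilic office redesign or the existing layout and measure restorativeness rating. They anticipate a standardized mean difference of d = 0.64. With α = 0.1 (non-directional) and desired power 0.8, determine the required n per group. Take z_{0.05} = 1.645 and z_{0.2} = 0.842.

n = 31 per group

For two independent groups with equal n: n = 2·((z_{α/2} + z_β) / d)².
z_{α/2} + z_β = 1.645 + 0.842 = 2.487.
n = 2 × (2.487 / 0.64)² = 2 × 3.886² = 2 × 15.10 = 30.2.
Round up to the next whole participant.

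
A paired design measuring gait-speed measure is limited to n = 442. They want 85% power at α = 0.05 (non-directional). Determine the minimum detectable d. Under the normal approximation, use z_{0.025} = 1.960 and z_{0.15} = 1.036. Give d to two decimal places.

d_min ≈ 0.14

For a single sample (or paired design) of n = 442: d_min = (z_{α/2} + z_β)/√n.
z-sum = 1.960 + 1.036 = 2.996.
d_min = 2.996 / √442 = 2.996 / 21.024 = 0.143.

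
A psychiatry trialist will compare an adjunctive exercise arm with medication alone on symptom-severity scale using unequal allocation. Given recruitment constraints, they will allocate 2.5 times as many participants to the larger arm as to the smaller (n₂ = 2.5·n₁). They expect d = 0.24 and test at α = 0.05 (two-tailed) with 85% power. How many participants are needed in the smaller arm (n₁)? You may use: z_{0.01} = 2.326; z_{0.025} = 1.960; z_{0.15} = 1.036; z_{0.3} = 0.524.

With allocation ratio k = n₂/n₁ = 2.5, Var(x̄₁−x̄₂) = σ²(1/n₁ + 1/(k·n₁)) = σ²·(k+1)/(k·n₁).
So n₁ = (1 + 1/k)·((z_{α/2} + z_β)/d)² = 1.400 × (2.996/0.24)².
n₁ = 1.400 × 155.83 = 218.2.
Round up: n₁ = 219, giving n₂ = ⌈2.5 × 219⌉ = ⌈547.5⌉ = 548.

n₁ = 219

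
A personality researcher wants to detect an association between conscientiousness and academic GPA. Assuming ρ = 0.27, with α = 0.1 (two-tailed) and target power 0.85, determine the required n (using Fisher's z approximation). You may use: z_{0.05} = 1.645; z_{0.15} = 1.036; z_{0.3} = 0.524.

n = 97

Fisher's z: C = ½·ln((1+r)/(1−r)) = ½·ln(1.7397) = 0.2769.
n = ((z_{α/2} + z_β)/C)² + 3.
(1.645 + 1.036) / 0.2769 = 2.681 / 0.2769 = 9.682.
n = 9.682² + 3 = 93.74 + 3 = 96.7.
Round up.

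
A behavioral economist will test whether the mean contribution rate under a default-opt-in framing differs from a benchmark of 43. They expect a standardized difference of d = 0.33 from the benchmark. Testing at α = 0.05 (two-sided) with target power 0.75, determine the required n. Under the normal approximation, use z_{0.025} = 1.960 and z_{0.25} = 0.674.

n = 64

For a one-sample test: n = ((z_{α/2} + z_β) / d)².
z_{α/2} + z_β = 1.960 + 0.674 = 2.634.
n = (2.634 / 0.33)² = 7.982² = 63.71.
Round up.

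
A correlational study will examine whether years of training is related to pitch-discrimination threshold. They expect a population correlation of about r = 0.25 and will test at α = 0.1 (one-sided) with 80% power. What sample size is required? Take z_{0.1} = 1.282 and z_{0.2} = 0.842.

n = 73

Fisher's z: C = ½·ln((1+r)/(1−r)) = ½·ln(1.6667) = 0.2554.
n = ((z_{α} + z_β)/C)² + 3.
(1.282 + 0.842) / 0.2554 = 2.124 / 0.2554 = 8.316.
n = 8.316² + 3 = 69.16 + 3 = 72.2.
Round up.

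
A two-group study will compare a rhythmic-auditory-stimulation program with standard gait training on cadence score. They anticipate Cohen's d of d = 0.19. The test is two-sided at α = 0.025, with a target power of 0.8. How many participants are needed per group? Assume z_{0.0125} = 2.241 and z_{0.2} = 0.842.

n = 527 per group

For two independent groups with equal n: n = 2·((z_{α/2} + z_β) / d)².
z_{α/2} + z_β = 2.241 + 0.842 = 3.083.
n = 2 × (3.083 / 0.19)² = 2 × 16.226² = 2 × 263.29 = 526.6.
Round up to the next whole participant.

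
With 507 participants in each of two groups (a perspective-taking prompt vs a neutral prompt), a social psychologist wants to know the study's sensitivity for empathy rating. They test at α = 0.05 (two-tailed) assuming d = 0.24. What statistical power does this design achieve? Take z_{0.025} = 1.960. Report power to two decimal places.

For two equal groups, power = Φ(d·√(n/2) − z_{α/2}).
d·√(n/2) = 0.24 × √(507/2) = 0.24 × 15.922 = 3.821.
z_β = 3.821 − 1.960 = 1.861.
Power = Φ(1.861) = 0.969.

power ≈ 0.97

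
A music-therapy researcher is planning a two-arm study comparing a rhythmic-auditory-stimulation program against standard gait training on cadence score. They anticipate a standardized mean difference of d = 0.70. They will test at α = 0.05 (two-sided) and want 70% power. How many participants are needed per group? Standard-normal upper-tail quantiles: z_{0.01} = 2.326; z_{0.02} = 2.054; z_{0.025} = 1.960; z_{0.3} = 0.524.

n = 26 per group

For two independent groups with equal n: n = 2·((z_{α/2} + z_β) / d)².
z_{α/2} + z_β = 1.960 + 0.524 = 2.484.
n = 2 × (2.484 / 0.70)² = 2 × 3.549² = 2 × 12.59 = 25.2.
Round up to the next whole participant.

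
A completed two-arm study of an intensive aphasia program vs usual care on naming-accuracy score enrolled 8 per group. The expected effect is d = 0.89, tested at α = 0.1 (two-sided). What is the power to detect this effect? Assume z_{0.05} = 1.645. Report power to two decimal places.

For two equal groups, power = Φ(d·√(n/2) − z_{α/2}).
d·√(n/2) = 0.89 × √(8/2) = 0.89 × 2.000 = 1.780.
z_β = 1.780 − 1.645 = 0.135.
Power = Φ(0.135) = 0.554.

power ≈ 0.55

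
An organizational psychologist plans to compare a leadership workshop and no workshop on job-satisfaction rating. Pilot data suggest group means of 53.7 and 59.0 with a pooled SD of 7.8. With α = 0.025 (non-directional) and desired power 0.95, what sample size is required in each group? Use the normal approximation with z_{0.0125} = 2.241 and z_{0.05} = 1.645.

n = 66 per group

Cohen's d = |M₁ − M₂| / SD_pooled = |53.7 − 59.0| / 7.8 = 5.3 / 7.8 = 0.679.
For two independent groups with equal n: n = 2·((z_{α/2} + z_β) / d)².
z_{α/2} + z_β = 2.241 + 1.645 = 3.886.
n = 2 × (3.886 / 0.679)² = 2 × 5.723² = 2 × 32.75 = 65.5.
Round up to the next whole participant.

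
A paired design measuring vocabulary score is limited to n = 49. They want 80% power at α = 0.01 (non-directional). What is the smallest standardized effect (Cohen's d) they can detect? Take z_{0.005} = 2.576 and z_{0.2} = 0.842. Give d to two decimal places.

For a single sample (or paired design) of n = 49: d_min = (z_{α/2} + z_β)/√n.
z-sum = 2.576 + 0.842 = 3.418.
d_min = 3.418 / √49 = 3.418 / 7.000 = 0.488.

d_min ≈ 0.49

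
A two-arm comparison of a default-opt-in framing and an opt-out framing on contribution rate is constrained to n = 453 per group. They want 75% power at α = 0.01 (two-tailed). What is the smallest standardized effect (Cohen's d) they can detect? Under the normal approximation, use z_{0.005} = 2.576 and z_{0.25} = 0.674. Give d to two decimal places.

For two independent groups of n = 453 each: d_min = (z_{α/2} + z_β)·√(2/n).
z-sum = 2.576 + 0.674 = 3.250.
d_min = 3.250 × √(2/453) = 3.250 × 0.0664 = 0.216.

d_min ≈ 0.22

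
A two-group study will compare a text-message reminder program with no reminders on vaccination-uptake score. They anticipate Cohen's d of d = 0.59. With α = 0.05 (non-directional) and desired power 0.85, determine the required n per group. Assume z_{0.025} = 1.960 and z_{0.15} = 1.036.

n = 52 per group

For two independent groups with equal n: n = 2·((z_{α/2} + z_β) / d)².
z_{α/2} + z_β = 1.960 + 1.036 = 2.996.
n = 2 × (2.996 / 0.59)² = 2 × 5.078² = 2 × 25.79 = 51.6.
Round up to the next whole participant.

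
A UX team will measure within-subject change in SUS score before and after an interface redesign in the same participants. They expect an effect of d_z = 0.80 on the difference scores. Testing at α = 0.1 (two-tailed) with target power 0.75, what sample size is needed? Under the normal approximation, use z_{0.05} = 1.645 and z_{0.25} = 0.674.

n = 9 pairs

For a paired (one-sample on differences) test: n = ((z_{α/2} + z_β) / d)².
z_{α/2} + z_β = 1.645 + 0.674 = 2.319.
n = (2.319 / 0.80)² = 2.899² = 8.40.
Round up.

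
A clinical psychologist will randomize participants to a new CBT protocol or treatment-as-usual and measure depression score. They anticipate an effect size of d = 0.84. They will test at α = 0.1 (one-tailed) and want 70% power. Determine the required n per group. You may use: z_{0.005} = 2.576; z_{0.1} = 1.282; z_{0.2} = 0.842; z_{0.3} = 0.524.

For two independent groups with equal n: n = 2·((z_{α} + z_β) / d)².
z_{α} + z_β = 1.282 + 0.524 = 1.806.
n = 2 × (1.806 / 0.84)² = 2 × 2.150² = 2 × 4.62 = 9.2.
Round up to the next whole participant.

n = 10 per group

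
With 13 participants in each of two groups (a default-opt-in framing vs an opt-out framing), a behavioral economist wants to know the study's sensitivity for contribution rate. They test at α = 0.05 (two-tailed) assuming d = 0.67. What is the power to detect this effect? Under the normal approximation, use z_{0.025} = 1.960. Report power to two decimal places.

For two equal groups, power = Φ(d·√(n/2) − z_{α/2}).
d·√(n/2) = 0.67 × √(13/2) = 0.67 × 2.550 = 1.708.
z_β = 1.708 − 1.960 = -0.252.
Power = Φ(-0.252) = 0.401.

power ≈ 0.40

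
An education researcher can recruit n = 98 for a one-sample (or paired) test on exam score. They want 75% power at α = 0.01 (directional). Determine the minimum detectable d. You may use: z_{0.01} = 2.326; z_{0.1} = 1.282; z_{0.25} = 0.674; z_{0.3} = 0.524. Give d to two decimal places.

For a single sample (or paired design) of n = 98: d_min = (z_{α} + z_β)/√n.
z-sum = 2.326 + 0.674 = 3.000.
d_min = 3.000 / √98 = 3.000 / 9.899 = 0.303.

d_min ≈ 0.30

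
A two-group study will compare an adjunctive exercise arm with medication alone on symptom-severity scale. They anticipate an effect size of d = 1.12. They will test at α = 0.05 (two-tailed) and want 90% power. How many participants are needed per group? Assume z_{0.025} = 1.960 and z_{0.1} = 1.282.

For two independent groups with equal n: n = 2·((z_{α/2} + z_β) / d)².
z_{α/2} + z_β = 1.960 + 1.282 = 3.242.
n = 2 × (3.242 / 1.12)² = 2 × 2.895² = 2 × 8.38 = 16.8.
Round up to the next whole participant.

n = 17 per group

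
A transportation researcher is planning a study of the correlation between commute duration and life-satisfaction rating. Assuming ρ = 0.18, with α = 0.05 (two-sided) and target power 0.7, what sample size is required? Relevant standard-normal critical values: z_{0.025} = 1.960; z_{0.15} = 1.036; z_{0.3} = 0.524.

n = 190

Fisher's z: C = ½·ln((1+r)/(1−r)) = ½·ln(1.4390) = 0.1820.
n = ((z_{α/2} + z_β)/C)² + 3.
(1.960 + 0.524) / 0.1820 = 2.484 / 0.1820 = 13.648.
n = 13.648² + 3 = 186.28 + 3 = 189.3.
Round up.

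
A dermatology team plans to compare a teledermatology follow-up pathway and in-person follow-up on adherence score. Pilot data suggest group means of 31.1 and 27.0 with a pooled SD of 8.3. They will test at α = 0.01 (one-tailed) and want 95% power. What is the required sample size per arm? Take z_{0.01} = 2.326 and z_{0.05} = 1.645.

n = 130 per group

Cohen's d = |M₁ − M₂| / SD_pooled = |31.1 − 27.0| / 8.3 = 4.1 / 8.3 = 0.494.
For two independent groups with equal n: n = 2·((z_{α} + z_β) / d)².
z_{α} + z_β = 2.326 + 1.645 = 3.971.
n = 2 × (3.971 / 0.494)² = 2 × 8.038² = 2 × 64.62 = 129.2.
Round up to the next whole participant.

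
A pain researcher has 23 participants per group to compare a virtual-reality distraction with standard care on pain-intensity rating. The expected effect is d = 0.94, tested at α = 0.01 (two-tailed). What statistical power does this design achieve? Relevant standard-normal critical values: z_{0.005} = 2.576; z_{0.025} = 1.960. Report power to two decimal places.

For two equal groups, power = Φ(d·√(n/2) − z_{α/2}).
d·√(n/2) = 0.94 × √(23/2) = 0.94 × 3.391 = 3.188.
z_β = 3.188 − 2.576 = 0.612.
Power = Φ(0.612) = 0.730.

power ≈ 0.73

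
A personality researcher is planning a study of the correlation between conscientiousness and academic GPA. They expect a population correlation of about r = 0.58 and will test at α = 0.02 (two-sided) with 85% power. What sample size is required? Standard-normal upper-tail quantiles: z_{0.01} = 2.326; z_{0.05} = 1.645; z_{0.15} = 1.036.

Fisher's z: C = ½·ln((1+r)/(1−r)) = ½·ln(3.7619) = 0.6625.
n = ((z_{α/2} + z_β)/C)² + 3.
(2.326 + 1.036) / 0.6625 = 3.362 / 0.6625 = 5.075.
n = 5.075² + 3 = 25.75 + 3 = 28.8.
Round up.

n = 29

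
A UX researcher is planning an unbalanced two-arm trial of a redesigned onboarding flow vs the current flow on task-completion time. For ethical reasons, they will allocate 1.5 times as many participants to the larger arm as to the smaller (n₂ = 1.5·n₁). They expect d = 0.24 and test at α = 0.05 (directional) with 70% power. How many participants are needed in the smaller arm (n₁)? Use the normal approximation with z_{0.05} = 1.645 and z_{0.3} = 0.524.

With allocation ratio k = n₂/n₁ = 1.5, Var(x̄₁−x̄₂) = σ²(1/n₁ + 1/(k·n₁)) = σ²·(k+1)/(k·n₁).
So n₁ = (1 + 1/k)·((z_{α} + z_β)/d)² = 1.667 × (2.169/0.24)².
n₁ = 1.667 × 81.68 = 136.1.
Round up: n₁ = 137, giving n₂ = ⌈1.5 × 137⌉ = ⌈205.5⌉ = 206.

n₁ = 137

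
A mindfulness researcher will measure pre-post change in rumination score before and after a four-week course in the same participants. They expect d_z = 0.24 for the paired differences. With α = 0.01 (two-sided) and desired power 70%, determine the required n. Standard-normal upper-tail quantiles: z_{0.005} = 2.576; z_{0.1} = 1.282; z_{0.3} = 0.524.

For a paired (one-sample on differences) test: n = ((z_{α/2} + z_β) / d)².
z_{α/2} + z_β = 2.576 + 0.524 = 3.100.
n = (3.100 / 0.24)² = 12.917² = 166.84.
Round up.

n = 167 pairs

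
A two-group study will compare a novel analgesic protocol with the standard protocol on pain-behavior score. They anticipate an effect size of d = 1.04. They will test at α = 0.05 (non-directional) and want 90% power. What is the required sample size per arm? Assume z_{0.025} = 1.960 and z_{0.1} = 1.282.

For two independent groups with equal n: n = 2·((z_{α/2} + z_β) / d)².
z_{α/2} + z_β = 1.960 + 1.282 = 3.242.
n = 2 × (3.242 / 1.04)² = 2 × 3.117² = 2 × 9.72 = 19.4.
Round up to the next whole participant.

n = 20 per group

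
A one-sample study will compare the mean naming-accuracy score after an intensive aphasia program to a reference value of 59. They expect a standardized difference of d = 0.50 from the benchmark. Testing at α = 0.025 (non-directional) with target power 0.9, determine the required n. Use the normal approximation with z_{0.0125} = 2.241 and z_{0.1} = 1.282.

n = 50

For a one-sample test: n = ((z_{α/2} + z_β) / d)².
z_{α/2} + z_β = 2.241 + 1.282 = 3.523.
n = (3.523 / 0.50)² = 7.046² = 49.65.
Round up.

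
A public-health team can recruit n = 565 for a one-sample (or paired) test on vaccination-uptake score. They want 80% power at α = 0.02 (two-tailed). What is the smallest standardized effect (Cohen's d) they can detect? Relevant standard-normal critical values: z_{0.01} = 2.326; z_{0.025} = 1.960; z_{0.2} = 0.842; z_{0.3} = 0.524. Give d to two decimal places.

d_min ≈ 0.13

For a single sample (or paired design) of n = 565: d_min = (z_{α/2} + z_β)/√n.
z-sum = 2.326 + 0.842 = 3.168.
d_min = 3.168 / √565 = 3.168 / 23.770 = 0.133.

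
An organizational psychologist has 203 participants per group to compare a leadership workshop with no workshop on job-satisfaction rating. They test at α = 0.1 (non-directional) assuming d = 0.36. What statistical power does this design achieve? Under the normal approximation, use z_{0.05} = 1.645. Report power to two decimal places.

For two equal groups, power = Φ(d·√(n/2) − z_{α/2}).
d·√(n/2) = 0.36 × √(203/2) = 0.36 × 10.075 = 3.627.
z_β = 3.627 − 1.645 = 1.982.
Power = Φ(1.982) = 0.976.

power ≈ 0.98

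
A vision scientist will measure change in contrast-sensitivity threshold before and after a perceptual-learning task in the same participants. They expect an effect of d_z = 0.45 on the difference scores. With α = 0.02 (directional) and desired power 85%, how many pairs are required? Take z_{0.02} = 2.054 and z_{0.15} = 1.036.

For a paired (one-sample on differences) test: n = ((z_{α} + z_β) / d)².
z_{α} + z_β = 2.054 + 1.036 = 3.090.
n = (3.090 / 0.45)² = 6.867² = 47.15.
Round up.

n = 48 pairs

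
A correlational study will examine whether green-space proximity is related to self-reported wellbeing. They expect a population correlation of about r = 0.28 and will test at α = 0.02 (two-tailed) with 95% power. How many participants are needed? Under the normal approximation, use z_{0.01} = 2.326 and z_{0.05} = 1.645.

n = 194

Fisher's z: C = ½·ln((1+r)/(1−r)) = ½·ln(1.7778) = 0.2877.
n = ((z_{α/2} + z_β)/C)² + 3.
(2.326 + 1.645) / 0.2877 = 3.971 / 0.2877 = 13.803.
n = 13.803² + 3 = 190.51 + 3 = 193.5.
Round up.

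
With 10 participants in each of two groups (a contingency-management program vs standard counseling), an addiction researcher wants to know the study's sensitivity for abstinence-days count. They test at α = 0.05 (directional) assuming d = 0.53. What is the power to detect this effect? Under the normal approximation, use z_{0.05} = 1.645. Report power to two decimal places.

For two equal groups, power = Φ(d·√(n/2) − z_{α}).
d·√(n/2) = 0.53 × √(10/2) = 0.53 × 2.236 = 1.185.
z_β = 1.185 − 1.645 = -0.460.
Power = Φ(-0.460) = 0.323.

power ≈ 0.32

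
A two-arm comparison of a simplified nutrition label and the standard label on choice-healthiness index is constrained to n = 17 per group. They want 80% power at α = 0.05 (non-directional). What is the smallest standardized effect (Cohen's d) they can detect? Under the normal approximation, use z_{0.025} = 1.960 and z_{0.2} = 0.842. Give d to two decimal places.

d_min ≈ 0.96

For two independent groups of n = 17 each: d_min = (z_{α/2} + z_β)·√(2/n).
z-sum = 1.960 + 0.842 = 2.802.
d_min = 2.802 × √(2/17) = 2.802 × 0.3430 = 0.961.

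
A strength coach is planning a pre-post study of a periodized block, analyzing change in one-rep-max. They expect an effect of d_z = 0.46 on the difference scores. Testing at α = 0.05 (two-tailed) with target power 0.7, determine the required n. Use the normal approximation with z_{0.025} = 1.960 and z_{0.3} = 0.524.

n = 30 pairs

For a paired (one-sample on differences) test: n = ((z_{α/2} + z_β) / d)².
z_{α/2} + z_β = 1.960 + 0.524 = 2.484.
n = (2.484 / 0.46)² = 5.400² = 29.16.
Round up.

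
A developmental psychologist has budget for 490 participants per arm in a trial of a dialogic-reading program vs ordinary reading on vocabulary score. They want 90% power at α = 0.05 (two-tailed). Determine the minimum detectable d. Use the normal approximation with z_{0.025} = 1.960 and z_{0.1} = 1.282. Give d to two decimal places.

For two independent groups of n = 490 each: d_min = (z_{α/2} + z_β)·√(2/n).
z-sum = 1.960 + 1.282 = 3.242.
d_min = 3.242 × √(2/490) = 3.242 × 0.0639 = 0.207.

d_min ≈ 0.21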